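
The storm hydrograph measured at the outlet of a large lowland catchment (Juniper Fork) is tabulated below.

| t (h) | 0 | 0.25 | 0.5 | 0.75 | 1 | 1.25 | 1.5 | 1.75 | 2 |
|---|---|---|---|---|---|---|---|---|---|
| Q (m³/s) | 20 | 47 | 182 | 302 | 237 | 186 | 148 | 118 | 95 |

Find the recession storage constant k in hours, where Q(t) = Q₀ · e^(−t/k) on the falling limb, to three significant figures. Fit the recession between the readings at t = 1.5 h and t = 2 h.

k ≈ 1.13 h

On the falling limb, Q drops from 148 to 95 m³/s between t = 1.5 h and t = 2 h (Δt = 0.5 h).
k = −Δt / ln(Q₂/Q₁) = −0.5 / ln(95/148) = 1.13 h.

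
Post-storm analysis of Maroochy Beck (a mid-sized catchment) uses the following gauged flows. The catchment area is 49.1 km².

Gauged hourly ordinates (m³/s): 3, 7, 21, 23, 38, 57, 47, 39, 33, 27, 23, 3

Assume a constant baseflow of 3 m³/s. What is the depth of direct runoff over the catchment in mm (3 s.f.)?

Direct runoff: 0.0, 4.0, 18.0, 20.0, 35.0, 54.0, 44.0, 36.0, 30.0, 24.0, 20.0, 0.0 m³/s; ΣQ_DR = 285.0 m³/s.
V = ΣQ_DR · Δt = 285.0 × 3600 s = 1.026 × 10^6 m³.
Over A = 49.1 km², depth = V / A = 20.9 mm.

d ≈ 20.9 mm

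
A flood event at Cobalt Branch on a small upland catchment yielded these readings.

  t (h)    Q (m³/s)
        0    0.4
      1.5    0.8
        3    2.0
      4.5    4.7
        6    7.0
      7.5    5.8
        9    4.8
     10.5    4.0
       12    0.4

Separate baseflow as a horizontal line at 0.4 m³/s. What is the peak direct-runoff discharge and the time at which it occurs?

Q_p = 6.6 m³/s at t = 6 h

Subtracting baseflow gives direct-runoff ordinates: 0.0, 0.4, 1.6, 4.3, 6.6, 5.4, 4.4, 3.6, 0.0 m³/s.
The maximum is 6.6 m³/s, occurring at the reading for t = 6 h.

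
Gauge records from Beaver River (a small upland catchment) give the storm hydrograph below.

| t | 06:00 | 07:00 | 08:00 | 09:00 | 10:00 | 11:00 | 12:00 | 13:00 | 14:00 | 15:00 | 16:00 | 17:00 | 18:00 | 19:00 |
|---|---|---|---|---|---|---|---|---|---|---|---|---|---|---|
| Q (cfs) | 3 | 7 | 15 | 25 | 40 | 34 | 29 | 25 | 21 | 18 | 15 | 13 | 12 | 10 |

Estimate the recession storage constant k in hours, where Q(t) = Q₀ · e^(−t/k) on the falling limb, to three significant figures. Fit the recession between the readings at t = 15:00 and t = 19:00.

On the falling limb, Q drops from 18 to 10 cfs between t = 15:00 and t = 19:00 (Δt = 4 h).
k = −Δt / ln(Q₂/Q₁) = −4 / ln(10/18) = 6.81 h.

k ≈ 6.81 h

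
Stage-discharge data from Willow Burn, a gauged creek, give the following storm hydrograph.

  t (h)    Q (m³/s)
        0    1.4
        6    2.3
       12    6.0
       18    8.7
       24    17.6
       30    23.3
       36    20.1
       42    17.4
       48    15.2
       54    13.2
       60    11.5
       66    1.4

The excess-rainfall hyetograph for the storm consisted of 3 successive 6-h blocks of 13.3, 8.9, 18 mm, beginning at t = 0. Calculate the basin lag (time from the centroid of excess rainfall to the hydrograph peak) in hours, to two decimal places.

t_L ≈ 20.30 h

Centroid of excess rainfall: t_c = Σ P_i·t̄_i / ΣP_i = 9.7015 h (block centres at 3, 9, 15 h).
Hydrograph peak occurs at t = 30 h, so basin lag t_L = 30 − 9.7015 = 20.30 h.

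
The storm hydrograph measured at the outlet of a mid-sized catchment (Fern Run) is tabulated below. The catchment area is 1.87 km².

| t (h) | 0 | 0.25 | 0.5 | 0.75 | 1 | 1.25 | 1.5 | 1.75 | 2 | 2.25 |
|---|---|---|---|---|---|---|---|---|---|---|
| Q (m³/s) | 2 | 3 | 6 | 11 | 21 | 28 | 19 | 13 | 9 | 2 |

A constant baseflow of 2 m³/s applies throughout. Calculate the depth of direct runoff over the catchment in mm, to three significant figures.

Direct runoff: 0.0, 1.0, 4.0, 9.0, 19.0, 26.0, 17.0, 11.0, 7.0, 0.0 m³/s; ΣQ_DR = 94.00 m³/s.
V = ΣQ_DR · Δt = 94.00 × 900 s = 84600 m³.
Over A = 1.87 km², depth = V / A = 45.2 mm.

d ≈ 45.2 mm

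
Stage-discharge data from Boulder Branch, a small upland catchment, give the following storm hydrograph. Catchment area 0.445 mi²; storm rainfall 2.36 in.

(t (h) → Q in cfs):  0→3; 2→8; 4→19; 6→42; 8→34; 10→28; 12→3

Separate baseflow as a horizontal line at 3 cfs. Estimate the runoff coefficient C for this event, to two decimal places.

C ≈ 0.34

ΣQ_DR = 116.0 cfs; V = ΣQ_DR·Δt = 8.352 × 10^5 ft³.
Runoff depth d = V / A = 0.8079 in.
C = d / P = 0.8079 / 2.36 = 0.34.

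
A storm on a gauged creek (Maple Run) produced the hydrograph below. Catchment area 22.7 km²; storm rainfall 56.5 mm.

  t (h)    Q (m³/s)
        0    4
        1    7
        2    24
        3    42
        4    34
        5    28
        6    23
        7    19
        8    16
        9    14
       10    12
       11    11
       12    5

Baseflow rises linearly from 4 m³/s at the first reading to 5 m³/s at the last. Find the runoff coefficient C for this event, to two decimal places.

C ≈ 0.51

ΣQ_DR = 180.5 m³/s; V = ΣQ_DR·Δt = 6.498 × 10^5 m³.
Runoff depth d = V / A = 28.63 mm.
C = d / P = 28.63 / 56.5 = 0.51.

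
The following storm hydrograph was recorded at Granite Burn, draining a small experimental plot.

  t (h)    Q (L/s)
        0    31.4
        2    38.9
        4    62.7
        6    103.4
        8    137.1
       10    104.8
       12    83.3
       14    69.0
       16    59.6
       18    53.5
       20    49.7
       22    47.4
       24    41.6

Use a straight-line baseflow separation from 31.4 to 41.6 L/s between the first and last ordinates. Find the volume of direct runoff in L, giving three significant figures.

Direct-runoff ordinates (Q − Q_b): 0.00, 6.65, 29.60, 69.45, 102.30, 69.15, 46.80, 31.65, 21.40, 14.45, 9.80, 6.65, 0.00 L/s.
ΣQ_DR = 407.9 L/s.
With Δt = 2 h = 7200 s, V = ΣQ_DR · Δt = 407.9 × 7200 = 2.94 × 10^6 L.

V ≈ 2.94 × 10^6 L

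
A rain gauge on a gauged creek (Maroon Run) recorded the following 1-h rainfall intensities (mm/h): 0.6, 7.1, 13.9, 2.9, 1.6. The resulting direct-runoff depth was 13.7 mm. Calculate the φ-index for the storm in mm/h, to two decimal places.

φ ≈ 3.65 mm/h

Only the 2 blocks with intensity above φ contribute runoff: 7.1, 13.9 mm/h.
Σ(I−φ)·Δt = d  ⇒  (7.1+13.9 − 2φ)·1 = 13.7
φ = (21.00 − 13.7/1) / 2 = 3.65 mm/h.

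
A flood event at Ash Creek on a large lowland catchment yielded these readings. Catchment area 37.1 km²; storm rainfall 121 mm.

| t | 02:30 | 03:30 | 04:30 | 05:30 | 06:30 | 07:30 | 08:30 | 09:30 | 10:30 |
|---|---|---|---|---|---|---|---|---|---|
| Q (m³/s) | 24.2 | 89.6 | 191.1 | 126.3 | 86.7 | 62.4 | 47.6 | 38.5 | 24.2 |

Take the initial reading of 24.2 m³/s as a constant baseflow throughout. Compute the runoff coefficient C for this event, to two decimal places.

ΣQ_DR = 472.8 m³/s; V = ΣQ_DR·Δt = 1.702 × 10^6 m³.
Runoff depth d = V / A = 45.88 mm.
C = d / P = 45.88 / 121 = 0.38.

C ≈ 0.38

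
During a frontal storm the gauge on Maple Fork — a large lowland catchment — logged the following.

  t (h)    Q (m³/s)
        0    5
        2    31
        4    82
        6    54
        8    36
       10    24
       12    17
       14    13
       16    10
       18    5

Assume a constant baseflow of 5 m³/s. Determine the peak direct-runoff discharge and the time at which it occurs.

Subtracting baseflow gives direct-runoff ordinates: 0.0, 26.0, 77.0, 49.0, 31.0, 19.0, 12.0, 8.0, 5.0, 0.0 m³/s.
The maximum is 77.0 m³/s, occurring at the reading for t = 4 h.

Q_p = 77.0 m³/s at t = 4 h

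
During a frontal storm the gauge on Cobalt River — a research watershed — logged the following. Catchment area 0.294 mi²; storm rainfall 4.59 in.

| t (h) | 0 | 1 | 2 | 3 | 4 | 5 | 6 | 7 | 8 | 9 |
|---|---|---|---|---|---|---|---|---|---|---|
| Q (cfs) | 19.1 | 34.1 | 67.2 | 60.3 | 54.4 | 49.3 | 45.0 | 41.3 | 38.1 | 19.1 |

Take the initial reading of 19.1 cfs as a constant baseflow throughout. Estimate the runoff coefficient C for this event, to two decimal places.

C ≈ 0.27

ΣQ_DR = 236.9 cfs; V = ΣQ_DR·Δt = 8.528 × 10^5 ft³.
Runoff depth d = V / A = 1.249 in.
C = d / P = 1.249 / 4.59 = 0.27.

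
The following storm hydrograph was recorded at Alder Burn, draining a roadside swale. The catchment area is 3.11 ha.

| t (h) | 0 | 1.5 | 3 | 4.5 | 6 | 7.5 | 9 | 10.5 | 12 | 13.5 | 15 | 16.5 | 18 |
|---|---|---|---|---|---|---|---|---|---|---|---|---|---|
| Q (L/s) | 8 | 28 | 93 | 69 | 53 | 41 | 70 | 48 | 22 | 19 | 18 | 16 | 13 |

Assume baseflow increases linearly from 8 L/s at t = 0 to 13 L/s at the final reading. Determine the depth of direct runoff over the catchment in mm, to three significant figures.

d ≈ 62.8 mm

Direct runoff: 0.00, 19.58, 84.17, 59.75, 43.33, 30.92, 59.50, 37.08, 10.67, 7.25, 5.83, 3.42, 0.00 L/s; ΣQ_DR = 361.5 L/s.
V = ΣQ_DR · Δt = 361.5 × 5400 s = 1.952 × 10^6 L.
Over A = 3.11 ha, depth = V / A = 62.8 mm.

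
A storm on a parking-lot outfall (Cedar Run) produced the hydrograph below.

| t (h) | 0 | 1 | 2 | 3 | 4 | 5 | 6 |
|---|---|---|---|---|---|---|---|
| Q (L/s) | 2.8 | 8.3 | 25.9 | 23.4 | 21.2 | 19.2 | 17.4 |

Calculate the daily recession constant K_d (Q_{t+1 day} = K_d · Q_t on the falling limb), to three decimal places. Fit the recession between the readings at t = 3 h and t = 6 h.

Between t = 3 h and t = 6 h the flow falls from 23.4 to 17.4 L/s over 3×1 h = 3 h.
Per-interval ratio K = (17.4/23.4)^(1/3) = 0.9060; K_d = K^(24/1) = 0.093.

K_d ≈ 0.093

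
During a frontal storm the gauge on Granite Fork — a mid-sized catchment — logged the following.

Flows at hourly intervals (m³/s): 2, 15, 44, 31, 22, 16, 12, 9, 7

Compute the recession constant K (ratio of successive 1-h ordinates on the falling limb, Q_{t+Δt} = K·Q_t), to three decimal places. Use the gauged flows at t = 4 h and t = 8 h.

K ≈ 0.751

Using the recession-limb readings at t = 4 h and t = 8 h: Q falls from 22 to 7 m³/s over 4 intervals.
K = (Q₂/Q₁)^(1/4) = (7/22)^(1/4) = 0.751.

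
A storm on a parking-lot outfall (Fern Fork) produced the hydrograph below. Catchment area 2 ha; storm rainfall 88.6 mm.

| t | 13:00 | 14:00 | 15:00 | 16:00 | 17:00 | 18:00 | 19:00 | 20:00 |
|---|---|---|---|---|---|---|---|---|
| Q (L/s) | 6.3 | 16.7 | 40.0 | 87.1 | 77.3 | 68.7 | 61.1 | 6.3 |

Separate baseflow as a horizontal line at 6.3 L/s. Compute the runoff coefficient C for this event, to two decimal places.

ΣQ_DR = 313.1 L/s; V = ΣQ_DR·Δt = 1.127 × 10^6 L.
Runoff depth d = V / A = 56.36 mm.
C = d / P = 56.36 / 88.6 = 0.64.

C ≈ 0.64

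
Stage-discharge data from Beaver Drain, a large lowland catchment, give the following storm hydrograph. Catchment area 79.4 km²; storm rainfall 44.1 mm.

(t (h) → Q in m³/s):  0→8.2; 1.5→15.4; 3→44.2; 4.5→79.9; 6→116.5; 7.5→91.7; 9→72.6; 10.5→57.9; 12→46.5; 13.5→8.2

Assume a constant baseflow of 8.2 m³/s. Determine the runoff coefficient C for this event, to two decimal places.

ΣQ_DR = 459.1 m³/s; V = ΣQ_DR·Δt = 2.479 × 10^6 m³.
Runoff depth d = V / A = 31.22 mm.
C = d / P = 31.22 / 44.1 = 0.71.

C ≈ 0.71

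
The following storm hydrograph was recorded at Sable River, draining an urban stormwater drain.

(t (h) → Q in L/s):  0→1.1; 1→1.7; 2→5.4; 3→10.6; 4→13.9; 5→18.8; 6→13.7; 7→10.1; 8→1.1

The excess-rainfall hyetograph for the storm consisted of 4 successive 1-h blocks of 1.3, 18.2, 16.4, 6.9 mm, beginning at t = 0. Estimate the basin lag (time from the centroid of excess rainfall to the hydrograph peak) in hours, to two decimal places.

t_L ≈ 2.82 h

Centroid of excess rainfall: t_c = Σ P_i·t̄_i / ΣP_i = 2.1752 h (block centres at 0.5, 1.5, 2.5, 3.5 h).
Hydrograph peak occurs at t = 5 h, so basin lag t_L = 5 − 2.1752 = 2.82 h.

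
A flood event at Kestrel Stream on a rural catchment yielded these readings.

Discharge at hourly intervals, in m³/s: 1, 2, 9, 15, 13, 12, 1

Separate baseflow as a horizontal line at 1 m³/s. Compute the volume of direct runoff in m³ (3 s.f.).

V ≈ 1.66 × 10^5 m³

Direct-runoff ordinates (Q − Q_b): 0.0, 1.0, 8.0, 14.0, 12.0, 11.0, 0.0 m³/s.
ΣQ_DR = 46.00 m³/s.
With Δt = 1 h = 3600 s, V = ΣQ_DR · Δt = 46.00 × 3600 = 1.66 × 10^5 m³.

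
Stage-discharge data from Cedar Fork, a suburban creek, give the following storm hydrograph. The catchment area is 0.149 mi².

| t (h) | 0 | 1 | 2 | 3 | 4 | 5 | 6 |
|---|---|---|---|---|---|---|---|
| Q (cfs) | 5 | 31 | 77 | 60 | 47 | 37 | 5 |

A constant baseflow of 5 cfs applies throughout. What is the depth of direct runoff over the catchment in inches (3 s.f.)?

d ≈ 2.36 in

Direct runoff: 0.0, 26.0, 72.0, 55.0, 42.0, 32.0, 0.0 cfs; ΣQ_DR = 227.0 cfs.
V = ΣQ_DR · Δt = 227.0 × 3600 s = 8.172 × 10^5 ft³.
Over A = 0.149 mi², depth = V / A = 2.36 in.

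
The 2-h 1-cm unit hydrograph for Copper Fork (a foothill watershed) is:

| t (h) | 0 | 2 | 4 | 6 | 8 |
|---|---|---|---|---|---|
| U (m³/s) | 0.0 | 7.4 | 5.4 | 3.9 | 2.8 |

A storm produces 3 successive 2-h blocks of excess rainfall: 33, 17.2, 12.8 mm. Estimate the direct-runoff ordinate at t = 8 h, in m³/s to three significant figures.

By discrete convolution, Q_j = Σ (P_i / 10 mm) · U_{j−i}.
At t = 8 h (j=4): Q = (33/10)·2.8 + (17.2/10)·3.9 + (12.8/10)·5.4 = 22.9 m³/s.

Q ≈ 22.9 m³/s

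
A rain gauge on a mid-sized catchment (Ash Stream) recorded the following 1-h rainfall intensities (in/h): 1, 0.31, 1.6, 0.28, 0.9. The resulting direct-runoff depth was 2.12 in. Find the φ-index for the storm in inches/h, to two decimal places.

Only the 3 blocks with intensity above φ contribute runoff: 1, 1.6, 0.9 in/h.
Σ(I−φ)·Δt = d  ⇒  (1+1.6+0.9 − 3φ)·1 = 2.12
φ = (3.500 − 2.12/1) / 3 = 0.46 in/h.

φ ≈ 0.46 in/h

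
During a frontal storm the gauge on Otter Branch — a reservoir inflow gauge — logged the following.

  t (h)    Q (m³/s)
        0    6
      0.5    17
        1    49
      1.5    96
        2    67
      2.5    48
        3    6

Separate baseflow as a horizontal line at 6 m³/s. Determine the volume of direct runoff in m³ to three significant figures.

Direct-runoff ordinates (Q − Q_b): 0.0, 11.0, 43.0, 90.0, 61.0, 42.0, 0.0 m³/s.
ΣQ_DR = 247.0 m³/s.
With Δt = 0.5 h = 1800 s, V = ΣQ_DR · Δt = 247.0 × 1800 = 4.45 × 10^5 m³.

V ≈ 4.45 × 10^5 m³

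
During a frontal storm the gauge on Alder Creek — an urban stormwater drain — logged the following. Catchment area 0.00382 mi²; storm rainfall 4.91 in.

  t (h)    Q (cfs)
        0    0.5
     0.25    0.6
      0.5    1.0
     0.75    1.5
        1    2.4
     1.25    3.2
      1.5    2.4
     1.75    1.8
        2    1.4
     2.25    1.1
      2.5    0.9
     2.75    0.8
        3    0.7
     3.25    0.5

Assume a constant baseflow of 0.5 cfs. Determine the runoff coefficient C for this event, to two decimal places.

ΣQ_DR = 11.80 cfs; V = ΣQ_DR·Δt = 10620 ft³.
Runoff depth d = V / A = 1.197 in.
C = d / P = 1.197 / 4.91 = 0.24.

C ≈ 0.24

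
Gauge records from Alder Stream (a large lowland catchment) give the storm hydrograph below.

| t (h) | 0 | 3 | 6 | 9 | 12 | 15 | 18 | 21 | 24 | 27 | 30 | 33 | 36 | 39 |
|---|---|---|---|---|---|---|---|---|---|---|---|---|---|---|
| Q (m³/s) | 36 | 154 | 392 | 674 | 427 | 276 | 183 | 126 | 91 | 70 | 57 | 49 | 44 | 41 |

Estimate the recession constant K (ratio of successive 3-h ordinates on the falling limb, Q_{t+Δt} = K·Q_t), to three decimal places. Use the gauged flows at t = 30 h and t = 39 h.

Using the recession-limb readings at t = 30 h and t = 39 h: Q falls from 57 to 41 m³/s over 3 intervals.
K = (Q₂/Q₁)^(1/3) = (41/57)^(1/3) = 0.896.

K ≈ 0.896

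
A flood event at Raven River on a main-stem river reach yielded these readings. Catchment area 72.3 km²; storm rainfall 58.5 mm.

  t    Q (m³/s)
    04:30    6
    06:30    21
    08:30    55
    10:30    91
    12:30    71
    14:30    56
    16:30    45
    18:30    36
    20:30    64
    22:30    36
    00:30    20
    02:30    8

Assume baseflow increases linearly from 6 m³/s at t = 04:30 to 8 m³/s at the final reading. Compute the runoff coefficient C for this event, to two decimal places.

ΣQ_DR = 425.0 m³/s; V = ΣQ_DR·Δt = 3.060 × 10^6 m³.
Runoff depth d = V / A = 42.32 mm.
C = d / P = 42.32 / 58.5 = 0.72.

C ≈ 0.72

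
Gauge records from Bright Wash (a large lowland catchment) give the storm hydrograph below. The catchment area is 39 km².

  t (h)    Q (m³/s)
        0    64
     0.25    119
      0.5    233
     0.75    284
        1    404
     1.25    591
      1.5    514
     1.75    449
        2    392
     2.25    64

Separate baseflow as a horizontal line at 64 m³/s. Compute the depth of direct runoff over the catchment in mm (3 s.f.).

Direct runoff: 0.0, 55.0, 169.0, 220.0, 340.0, 527.0, 450.0, 385.0, 328.0, 0.0 m³/s; ΣQ_DR = 2474 m³/s.
V = ΣQ_DR · Δt = 2474 × 900 s = 2.227 × 10^6 m³.
Over A = 39 km², depth = V / A = 57.1 mm.

d ≈ 57.1 mm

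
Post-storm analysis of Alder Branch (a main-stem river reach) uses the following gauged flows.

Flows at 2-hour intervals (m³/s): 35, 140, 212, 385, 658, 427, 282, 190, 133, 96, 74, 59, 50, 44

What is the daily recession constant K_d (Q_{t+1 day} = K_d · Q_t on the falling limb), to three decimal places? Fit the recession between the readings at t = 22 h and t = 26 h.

K_d ≈ 0.172

Between t = 22 h and t = 26 h the flow falls from 59 to 44 m³/s over 2×2 h = 4 h.
Per-interval ratio K = (44/59)^(1/2) = 0.8636; K_d = K^(24/2) = 0.172.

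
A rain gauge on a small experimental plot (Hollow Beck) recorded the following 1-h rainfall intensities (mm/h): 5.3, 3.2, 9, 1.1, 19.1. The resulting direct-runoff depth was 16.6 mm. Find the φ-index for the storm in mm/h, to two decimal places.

φ ≈ 5.75 mm/h

Only the 2 blocks with intensity above φ contribute runoff: 9, 19.1 mm/h.
Σ(I−φ)·Δt = d  ⇒  (9+19.1 − 2φ)·1 = 16.6
φ = (28.10 − 16.6/1) / 2 = 5.75 mm/h.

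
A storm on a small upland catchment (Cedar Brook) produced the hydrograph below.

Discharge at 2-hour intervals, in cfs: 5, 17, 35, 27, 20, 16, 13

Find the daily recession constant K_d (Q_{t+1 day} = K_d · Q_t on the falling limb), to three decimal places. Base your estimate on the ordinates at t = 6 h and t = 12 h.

K_d ≈ 0.054

Between t = 6 h and t = 12 h the flow falls from 27 to 13 cfs over 3×2 h = 6 h.
Per-interval ratio K = (13/27)^(1/3) = 0.7838; K_d = K^(24/2) = 0.054.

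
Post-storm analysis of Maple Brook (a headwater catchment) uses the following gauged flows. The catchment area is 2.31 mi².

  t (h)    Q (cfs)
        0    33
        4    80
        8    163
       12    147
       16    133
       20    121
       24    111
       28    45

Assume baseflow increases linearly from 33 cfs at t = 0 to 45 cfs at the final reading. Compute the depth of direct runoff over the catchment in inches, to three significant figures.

Direct runoff: 0.00, 45.29, 126.57, 108.86, 93.14, 79.43, 67.71, 0.00 cfs; ΣQ_DR = 521.0 cfs.
V = ΣQ_DR · Δt = 521.0 × 14400 s = 7.502 × 10^6 ft³.
Over A = 2.31 mi², depth = V / A = 1.40 in.

d ≈ 1.40 in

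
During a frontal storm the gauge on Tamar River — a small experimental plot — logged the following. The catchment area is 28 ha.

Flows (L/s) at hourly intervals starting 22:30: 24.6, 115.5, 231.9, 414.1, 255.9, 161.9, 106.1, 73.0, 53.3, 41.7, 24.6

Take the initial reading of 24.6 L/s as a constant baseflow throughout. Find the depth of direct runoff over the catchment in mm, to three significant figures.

Direct runoff: 0.0, 90.9, 207.3, 389.5, 231.3, 137.3, 81.5, 48.4, 28.7, 17.1, 0.0 L/s; ΣQ_DR = 1232 L/s.
V = ΣQ_DR · Δt = 1232 × 3600 s = 4.435 × 10^6 L.
Over A = 28 ha, depth = V / A = 15.8 mm.

d ≈ 15.8 mm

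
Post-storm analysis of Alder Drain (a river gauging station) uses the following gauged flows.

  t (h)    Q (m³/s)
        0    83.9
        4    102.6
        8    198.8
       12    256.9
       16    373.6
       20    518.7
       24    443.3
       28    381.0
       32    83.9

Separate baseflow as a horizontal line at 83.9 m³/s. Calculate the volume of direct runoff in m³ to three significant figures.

Direct-runoff ordinates (Q − Q_b): 0.0, 18.7, 114.9, 173.0, 289.7, 434.8, 359.4, 297.1, 0.0 m³/s.
ΣQ_DR = 1688 m³/s.
With Δt = 4 h = 14400 s, V = ΣQ_DR · Δt = 1688 × 14400 = 2.43 × 10^7 m³.

V ≈ 2.43 × 10^7 m³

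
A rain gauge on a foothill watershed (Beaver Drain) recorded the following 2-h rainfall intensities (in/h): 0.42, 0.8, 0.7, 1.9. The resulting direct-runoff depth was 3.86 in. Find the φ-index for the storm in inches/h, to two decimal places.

φ ≈ 0.49 in/h

Only the 3 blocks with intensity above φ contribute runoff: 0.8, 0.7, 1.9 in/h.
Σ(I−φ)·Δt = d  ⇒  (0.8+0.7+1.9 − 3φ)·2 = 3.86
φ = (3.400 − 3.86/2) / 3 = 0.49 in/h.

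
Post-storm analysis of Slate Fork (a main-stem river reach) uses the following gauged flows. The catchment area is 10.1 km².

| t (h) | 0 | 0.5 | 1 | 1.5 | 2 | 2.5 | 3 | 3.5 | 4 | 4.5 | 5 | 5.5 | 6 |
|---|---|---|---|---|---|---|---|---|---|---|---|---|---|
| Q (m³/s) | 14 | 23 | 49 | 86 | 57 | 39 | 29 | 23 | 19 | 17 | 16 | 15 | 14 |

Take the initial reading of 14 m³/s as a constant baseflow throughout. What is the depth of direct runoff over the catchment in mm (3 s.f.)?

d ≈ 39.0 mm

Direct runoff: 0.0, 9.0, 35.0, 72.0, 43.0, 25.0, 15.0, 9.0, 5.0, 3.0, 2.0, 1.0, 0.0 m³/s; ΣQ_DR = 219.0 m³/s.
V = ΣQ_DR · Δt = 219.0 × 1800 s = 3.942 × 10^5 m³.
Over A = 10.1 km², depth = V / A = 39.0 mm.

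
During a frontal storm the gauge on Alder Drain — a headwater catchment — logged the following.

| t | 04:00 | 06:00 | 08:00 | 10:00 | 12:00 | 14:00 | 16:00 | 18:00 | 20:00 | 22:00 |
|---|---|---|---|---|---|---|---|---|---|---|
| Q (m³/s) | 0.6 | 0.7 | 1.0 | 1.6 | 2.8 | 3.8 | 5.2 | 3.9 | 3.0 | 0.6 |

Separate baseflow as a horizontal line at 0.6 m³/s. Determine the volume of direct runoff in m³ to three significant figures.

Direct-runoff ordinates (Q − Q_b): 0.0, 0.1, 0.4, 1.0, 2.2, 3.2, 4.6, 3.3, 2.4, 0.0 m³/s.
ΣQ_DR = 17.20 m³/s.
With Δt = 2 h = 7200 s, V = ΣQ_DR · Δt = 17.20 × 7200 = 1.24 × 10^5 m³.

V ≈ 1.24 × 10^5 m³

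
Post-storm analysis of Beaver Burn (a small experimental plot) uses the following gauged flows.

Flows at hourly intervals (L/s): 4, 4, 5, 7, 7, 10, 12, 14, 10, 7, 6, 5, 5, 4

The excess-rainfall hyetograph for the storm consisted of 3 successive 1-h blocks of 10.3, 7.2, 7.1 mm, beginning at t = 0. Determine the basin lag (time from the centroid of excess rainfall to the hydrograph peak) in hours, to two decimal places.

Centroid of excess rainfall: t_c = Σ P_i·t̄_i / ΣP_i = 1.3699 h (block centres at 0.5, 1.5, 2.5 h).
Hydrograph peak occurs at t = 7 h, so basin lag t_L = 7 − 1.3699 = 5.63 h.

t_L ≈ 5.63 h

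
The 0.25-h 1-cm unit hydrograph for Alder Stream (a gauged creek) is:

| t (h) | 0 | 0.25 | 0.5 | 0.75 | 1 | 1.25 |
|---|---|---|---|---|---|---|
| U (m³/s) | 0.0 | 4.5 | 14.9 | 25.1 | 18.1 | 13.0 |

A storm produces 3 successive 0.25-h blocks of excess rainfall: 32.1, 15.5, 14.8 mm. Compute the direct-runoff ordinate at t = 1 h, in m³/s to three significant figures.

By discrete convolution, Q_j = Σ (P_i / 10 mm) · U_{j−i}.
At t = 1 h (j=4): Q = (32.1/10)·18.1 + (15.5/10)·25.1 + (14.8/10)·14.9 = 119 m³/s.

Q ≈ 119 m³/s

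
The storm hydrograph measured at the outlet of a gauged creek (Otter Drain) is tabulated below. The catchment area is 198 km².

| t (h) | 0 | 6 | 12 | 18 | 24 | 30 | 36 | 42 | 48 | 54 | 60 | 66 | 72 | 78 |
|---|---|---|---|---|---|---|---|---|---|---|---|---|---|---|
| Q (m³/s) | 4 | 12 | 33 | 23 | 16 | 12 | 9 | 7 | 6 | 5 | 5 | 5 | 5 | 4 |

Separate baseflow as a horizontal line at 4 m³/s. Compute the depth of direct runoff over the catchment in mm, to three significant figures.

Direct runoff: 0.0, 8.0, 29.0, 19.0, 12.0, 8.0, 5.0, 3.0, 2.0, 1.0, 1.0, 1.0, 1.0, 0.0 m³/s; ΣQ_DR = 90.00 m³/s.
V = ΣQ_DR · Δt = 90.00 × 21600 s = 1.944 × 10^6 m³.
Over A = 198 km², depth = V / A = 9.82 mm.

d ≈ 9.82 mm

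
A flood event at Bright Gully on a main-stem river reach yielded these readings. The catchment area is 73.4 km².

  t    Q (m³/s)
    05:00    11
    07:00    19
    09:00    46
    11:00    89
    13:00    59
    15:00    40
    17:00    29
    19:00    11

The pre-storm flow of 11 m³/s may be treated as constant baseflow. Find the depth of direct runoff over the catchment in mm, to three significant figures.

d ≈ 21.2 mm

Direct runoff: 0.0, 8.0, 35.0, 78.0, 48.0, 29.0, 18.0, 0.0 m³/s; ΣQ_DR = 216.0 m³/s.
V = ΣQ_DR · Δt = 216.0 × 7200 s = 1.555 × 10^6 m³.
Over A = 73.4 km², depth = V / A = 21.2 mm.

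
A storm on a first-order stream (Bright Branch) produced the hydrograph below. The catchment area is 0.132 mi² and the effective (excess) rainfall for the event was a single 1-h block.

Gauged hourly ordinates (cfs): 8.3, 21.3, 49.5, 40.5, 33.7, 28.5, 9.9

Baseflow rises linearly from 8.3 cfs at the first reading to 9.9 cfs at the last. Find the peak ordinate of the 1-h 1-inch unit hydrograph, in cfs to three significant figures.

Direct runoff: 0.00, 12.73, 40.67, 31.40, 24.33, 18.87, 0.00 cfs; ΣQ_DR = 128.0 cfs, peak = 40.67 cfs.
Runoff depth d = ΣQ_DR·Δt / A = 128.0 × 3600 / (0.132 mi²) = 1.503 in.
The 1-inch UH is the DRH scaled by (1 in)/d, so U_p = 40.67 × 1/1.503 = 27.1 cfs.

U_p ≈ 27.1 cfs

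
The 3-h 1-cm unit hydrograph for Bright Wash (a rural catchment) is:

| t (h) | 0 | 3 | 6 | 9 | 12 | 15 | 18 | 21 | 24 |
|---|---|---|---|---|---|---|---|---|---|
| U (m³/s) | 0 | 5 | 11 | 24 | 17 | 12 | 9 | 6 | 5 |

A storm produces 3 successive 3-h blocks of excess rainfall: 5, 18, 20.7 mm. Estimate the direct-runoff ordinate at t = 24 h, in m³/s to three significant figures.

Q ≈ 31.9 m³/s

By discrete convolution, Q_j = Σ (P_i / 10 mm) · U_{j−i}.
At t = 24 h (j=8): Q = (5/10)·5 + (18/10)·6 + (20.7/10)·9 = 31.9 m³/s.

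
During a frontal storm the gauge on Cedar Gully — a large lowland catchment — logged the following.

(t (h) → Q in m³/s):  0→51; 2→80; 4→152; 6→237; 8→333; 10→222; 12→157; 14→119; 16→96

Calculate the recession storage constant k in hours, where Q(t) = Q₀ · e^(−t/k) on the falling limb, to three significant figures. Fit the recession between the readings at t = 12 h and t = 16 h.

k ≈ 8.13 h

On the falling limb, Q drops from 157 to 96 m³/s between t = 12 h and t = 16 h (Δt = 4 h).
k = −Δt / ln(Q₂/Q₁) = −4 / ln(96/157) = 8.13 h.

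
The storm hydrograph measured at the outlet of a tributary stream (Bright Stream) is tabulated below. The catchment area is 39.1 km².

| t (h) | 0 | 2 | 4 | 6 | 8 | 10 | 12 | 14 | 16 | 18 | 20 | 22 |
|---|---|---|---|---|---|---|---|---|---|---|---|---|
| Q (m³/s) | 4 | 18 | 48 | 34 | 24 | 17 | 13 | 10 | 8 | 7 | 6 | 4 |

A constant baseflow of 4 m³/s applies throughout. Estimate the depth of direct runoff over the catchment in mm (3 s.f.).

Direct runoff: 0.0, 14.0, 44.0, 30.0, 20.0, 13.0, 9.0, 6.0, 4.0, 3.0, 2.0, 0.0 m³/s; ΣQ_DR = 145.0 m³/s.
V = ΣQ_DR · Δt = 145.0 × 7200 s = 1.044 × 10^6 m³.
Over A = 39.1 km², depth = V / A = 26.7 mm.

d ≈ 26.7 mm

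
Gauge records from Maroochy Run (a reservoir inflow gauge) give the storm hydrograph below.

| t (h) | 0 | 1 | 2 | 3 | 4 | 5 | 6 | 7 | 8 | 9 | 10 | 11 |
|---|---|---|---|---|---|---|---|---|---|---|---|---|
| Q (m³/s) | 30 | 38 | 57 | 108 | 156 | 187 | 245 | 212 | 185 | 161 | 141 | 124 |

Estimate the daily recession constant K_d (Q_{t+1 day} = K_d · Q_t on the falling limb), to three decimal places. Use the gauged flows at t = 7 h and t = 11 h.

K_d ≈ 0.040

Between t = 7 h and t = 11 h the flow falls from 212 to 124 m³/s over 4×1 h = 4 h.
Per-interval ratio K = (124/212)^(1/4) = 0.8745; K_d = K^(24/1) = 0.040.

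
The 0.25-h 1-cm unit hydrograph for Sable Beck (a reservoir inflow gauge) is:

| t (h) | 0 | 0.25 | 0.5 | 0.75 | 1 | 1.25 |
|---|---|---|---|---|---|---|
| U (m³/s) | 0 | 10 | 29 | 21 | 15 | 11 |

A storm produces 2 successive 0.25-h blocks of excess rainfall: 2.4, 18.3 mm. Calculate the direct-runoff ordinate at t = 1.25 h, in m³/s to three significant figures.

Q ≈ 30.1 m³/s

By discrete convolution, Q_j = Σ (P_i / 10 mm) · U_{j−i}.
At t = 1.25 h (j=5): Q = (2.4/10)·11 + (18.3/10)·15 = 30.1 m³/s.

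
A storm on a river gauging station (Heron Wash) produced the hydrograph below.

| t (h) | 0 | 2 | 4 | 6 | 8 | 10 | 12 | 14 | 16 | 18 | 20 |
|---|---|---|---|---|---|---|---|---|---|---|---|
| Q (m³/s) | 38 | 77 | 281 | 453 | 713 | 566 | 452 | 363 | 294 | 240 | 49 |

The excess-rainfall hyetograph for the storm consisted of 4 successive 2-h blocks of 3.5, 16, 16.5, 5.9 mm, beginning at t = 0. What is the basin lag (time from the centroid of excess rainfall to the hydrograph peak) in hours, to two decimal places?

t_L ≈ 3.82 h

Centroid of excess rainfall: t_c = Σ P_i·t̄_i / ΣP_i = 4.1838 h (block centres at 1, 3, 5, 7 h).
Hydrograph peak occurs at t = 8 h, so basin lag t_L = 8 − 4.1838 = 3.82 h.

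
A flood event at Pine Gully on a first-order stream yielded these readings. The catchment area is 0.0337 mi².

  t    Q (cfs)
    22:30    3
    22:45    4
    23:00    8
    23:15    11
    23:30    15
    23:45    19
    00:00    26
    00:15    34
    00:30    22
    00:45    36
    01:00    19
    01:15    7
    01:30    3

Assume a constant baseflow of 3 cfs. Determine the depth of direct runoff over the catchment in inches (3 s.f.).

Direct runoff: 0.0, 1.0, 5.0, 8.0, 12.0, 16.0, 23.0, 31.0, 19.0, 33.0, 16.0, 4.0, 0.0 cfs; ΣQ_DR = 168.0 cfs.
V = ΣQ_DR · Δt = 168.0 × 900 s = 1.512 × 10^5 ft³.
Over A = 0.0337 mi², depth = V / A = 1.93 in.

d ≈ 1.93 in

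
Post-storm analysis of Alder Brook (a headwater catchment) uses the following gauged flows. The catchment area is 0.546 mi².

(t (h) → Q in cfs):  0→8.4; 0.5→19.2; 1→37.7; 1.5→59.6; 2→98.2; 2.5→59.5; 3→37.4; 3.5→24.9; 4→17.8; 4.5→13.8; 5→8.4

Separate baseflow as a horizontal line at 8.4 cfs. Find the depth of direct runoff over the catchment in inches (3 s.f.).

Direct runoff: 0.0, 10.8, 29.3, 51.2, 89.8, 51.1, 29.0, 16.5, 9.4, 5.4, 0.0 cfs; ΣQ_DR = 292.5 cfs.
V = ΣQ_DR · Δt = 292.5 × 1800 s = 5.265 × 10^5 ft³.
Over A = 0.546 mi², depth = V / A = 0.415 in.

d ≈ 0.415 in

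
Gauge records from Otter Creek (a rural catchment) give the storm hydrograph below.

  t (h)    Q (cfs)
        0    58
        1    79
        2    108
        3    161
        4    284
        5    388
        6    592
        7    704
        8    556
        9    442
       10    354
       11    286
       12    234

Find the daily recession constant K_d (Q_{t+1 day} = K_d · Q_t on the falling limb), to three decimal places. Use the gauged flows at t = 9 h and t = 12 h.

K_d ≈ 0.006

Between t = 9 h and t = 12 h the flow falls from 442 to 234 cfs over 3×1 h = 3 h.
Per-interval ratio K = (234/442)^(1/3) = 0.8090; K_d = K^(24/1) = 0.006.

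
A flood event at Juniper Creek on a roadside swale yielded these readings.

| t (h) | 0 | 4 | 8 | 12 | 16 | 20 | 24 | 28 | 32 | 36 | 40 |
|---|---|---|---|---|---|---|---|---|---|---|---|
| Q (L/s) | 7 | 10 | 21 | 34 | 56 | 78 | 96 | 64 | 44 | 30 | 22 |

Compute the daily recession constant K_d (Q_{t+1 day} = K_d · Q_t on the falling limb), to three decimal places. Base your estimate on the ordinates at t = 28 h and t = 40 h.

K_d ≈ 0.118

Between t = 28 h and t = 40 h the flow falls from 64 to 22 L/s over 3×4 h = 12 h.
Per-interval ratio K = (22/64)^(1/3) = 0.7005; K_d = K^(24/4) = 0.118.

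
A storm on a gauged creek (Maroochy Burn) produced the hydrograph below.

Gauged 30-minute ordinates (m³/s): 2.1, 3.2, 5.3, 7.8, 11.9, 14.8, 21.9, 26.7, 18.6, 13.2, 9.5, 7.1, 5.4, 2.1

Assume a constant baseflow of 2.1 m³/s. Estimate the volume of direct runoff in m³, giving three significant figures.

Direct-runoff ordinates (Q − Q_b): 0.0, 1.1, 3.2, 5.7, 9.8, 12.7, 19.8, 24.6, 16.5, 11.1, 7.4, 5.0, 3.3, 0.0 m³/s.
ΣQ_DR = 120.2 m³/s.
With Δt = 0.5 h = 1800 s, V = ΣQ_DR · Δt = 120.2 × 1800 = 2.16 × 10^5 m³.

V ≈ 2.16 × 10^5 m³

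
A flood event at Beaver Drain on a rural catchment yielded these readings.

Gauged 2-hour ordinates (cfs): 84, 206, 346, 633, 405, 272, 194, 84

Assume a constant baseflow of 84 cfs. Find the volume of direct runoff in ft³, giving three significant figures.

Direct-runoff ordinates (Q − Q_b): 0.0, 122.0, 262.0, 549.0, 321.0, 188.0, 110.0, 0.0 cfs.
ΣQ_DR = 1552 cfs.
With Δt = 2 h = 7200 s, V = ΣQ_DR · Δt = 1552 × 7200 = 1.12 × 10^7 ft³.

V ≈ 1.12 × 10^7 ft³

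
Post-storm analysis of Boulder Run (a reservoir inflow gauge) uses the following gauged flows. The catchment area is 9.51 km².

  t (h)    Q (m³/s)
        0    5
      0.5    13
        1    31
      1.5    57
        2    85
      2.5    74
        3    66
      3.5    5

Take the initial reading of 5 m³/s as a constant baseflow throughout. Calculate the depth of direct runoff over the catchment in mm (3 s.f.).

Direct runoff: 0.0, 8.0, 26.0, 52.0, 80.0, 69.0, 61.0, 0.0 m³/s; ΣQ_DR = 296.0 m³/s.
V = ΣQ_DR · Δt = 296.0 × 1800 s = 5.328 × 10^5 m³.
Over A = 9.51 km², depth = V / A = 56.0 mm.

d ≈ 56.0 mm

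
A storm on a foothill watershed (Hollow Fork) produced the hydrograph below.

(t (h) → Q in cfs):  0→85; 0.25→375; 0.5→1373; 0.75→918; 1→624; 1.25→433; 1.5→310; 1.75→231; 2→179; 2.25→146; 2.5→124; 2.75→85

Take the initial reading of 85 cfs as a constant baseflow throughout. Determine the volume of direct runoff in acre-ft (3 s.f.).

V ≈ 79.8 acre-ft

Direct-runoff ordinates (Q − Q_b): 0.0, 290.0, 1288.0, 833.0, 539.0, 348.0, 225.0, 146.0, 94.0, 61.0, 39.0, 0.0 cfs.
ΣQ_DR = 3863 cfs.
With Δt = 0.25 h = 900 s, V = ΣQ_DR · Δt = 3863 × 900 = 3.48 × 10^6 ft³ = 79.8 acre-ft.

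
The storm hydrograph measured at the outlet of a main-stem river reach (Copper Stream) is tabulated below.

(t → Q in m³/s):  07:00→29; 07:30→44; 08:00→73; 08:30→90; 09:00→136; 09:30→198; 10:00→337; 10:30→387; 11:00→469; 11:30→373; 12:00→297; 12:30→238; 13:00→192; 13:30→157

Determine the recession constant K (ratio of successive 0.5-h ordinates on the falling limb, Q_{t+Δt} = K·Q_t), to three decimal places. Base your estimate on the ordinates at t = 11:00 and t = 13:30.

Using the recession-limb readings at t = 11:00 and t = 13:30: Q falls from 469 to 157 m³/s over 5 intervals.
K = (Q₂/Q₁)^(1/5) = (157/469)^(1/5) = 0.803.

K ≈ 0.803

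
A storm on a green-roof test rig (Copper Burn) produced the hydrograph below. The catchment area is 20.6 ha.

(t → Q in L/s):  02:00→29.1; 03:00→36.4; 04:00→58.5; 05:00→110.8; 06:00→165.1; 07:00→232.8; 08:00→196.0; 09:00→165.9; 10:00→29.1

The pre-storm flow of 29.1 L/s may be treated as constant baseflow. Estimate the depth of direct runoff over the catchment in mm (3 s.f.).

d ≈ 13.3 mm

Direct runoff: 0.0, 7.3, 29.4, 81.7, 136.0, 203.7, 166.9, 136.8, 0.0 L/s; ΣQ_DR = 761.8 L/s.
V = ΣQ_DR · Δt = 761.8 × 3600 s = 2.742 × 10^6 L.
Over A = 20.6 ha, depth = V / A = 13.3 mm.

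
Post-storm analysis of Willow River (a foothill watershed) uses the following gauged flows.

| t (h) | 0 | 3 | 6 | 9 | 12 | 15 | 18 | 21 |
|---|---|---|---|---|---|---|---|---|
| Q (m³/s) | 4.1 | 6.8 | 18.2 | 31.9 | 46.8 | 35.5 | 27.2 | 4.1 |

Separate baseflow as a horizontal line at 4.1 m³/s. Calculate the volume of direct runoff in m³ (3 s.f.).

Direct-runoff ordinates (Q − Q_b): 0.0, 2.7, 14.1, 27.8, 42.7, 31.4, 23.1, 0.0 m³/s.
ΣQ_DR = 141.8 m³/s.
With Δt = 3 h = 10800 s, V = ΣQ_DR · Δt = 141.8 × 10800 = 1.53 × 10^6 m³.

V ≈ 1.53 × 10^6 m³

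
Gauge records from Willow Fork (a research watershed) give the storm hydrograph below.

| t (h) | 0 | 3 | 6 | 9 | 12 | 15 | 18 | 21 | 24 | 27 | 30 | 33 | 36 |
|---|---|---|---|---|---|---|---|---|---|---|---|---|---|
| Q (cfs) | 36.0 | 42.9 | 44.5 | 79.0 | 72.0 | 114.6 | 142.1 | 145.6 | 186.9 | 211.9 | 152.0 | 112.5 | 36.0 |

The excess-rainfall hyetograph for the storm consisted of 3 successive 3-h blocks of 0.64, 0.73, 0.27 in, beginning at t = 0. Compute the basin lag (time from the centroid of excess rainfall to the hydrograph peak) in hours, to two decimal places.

Centroid of excess rainfall: t_c = Σ P_i·t̄_i / ΣP_i = 3.8232 h (block centres at 1.5, 4.5, 7.5 h).
Hydrograph peak occurs at t = 27 h, so basin lag t_L = 27 − 3.8232 = 23.18 h.

t_L ≈ 23.18 h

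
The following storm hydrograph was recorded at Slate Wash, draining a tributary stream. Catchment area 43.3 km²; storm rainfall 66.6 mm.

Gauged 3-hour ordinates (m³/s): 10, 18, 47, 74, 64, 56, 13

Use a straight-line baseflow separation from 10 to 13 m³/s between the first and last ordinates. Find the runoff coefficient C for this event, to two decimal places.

C ≈ 0.75

ΣQ_DR = 201.5 m³/s; V = ΣQ_DR·Δt = 2.176 × 10^6 m³.
Runoff depth d = V / A = 50.26 mm.
C = d / P = 50.26 / 66.6 = 0.75.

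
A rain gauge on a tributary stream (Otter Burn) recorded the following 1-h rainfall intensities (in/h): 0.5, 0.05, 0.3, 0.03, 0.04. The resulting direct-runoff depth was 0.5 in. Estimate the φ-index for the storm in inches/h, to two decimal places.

φ ≈ 0.15 in/h

Only the 2 blocks with intensity above φ contribute runoff: 0.5, 0.3 in/h.
Σ(I−φ)·Δt = d  ⇒  (0.5+0.3 − 2φ)·1 = 0.5
φ = (0.8000 − 0.5/1) / 2 = 0.15 in/h.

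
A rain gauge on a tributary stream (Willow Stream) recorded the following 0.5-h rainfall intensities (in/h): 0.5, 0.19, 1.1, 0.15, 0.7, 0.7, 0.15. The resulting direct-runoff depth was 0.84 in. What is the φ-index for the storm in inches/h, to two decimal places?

φ ≈ 0.33 in/h

Only the 4 blocks with intensity above φ contribute runoff: 0.5, 1.1, 0.7, 0.7 in/h.
Σ(I−φ)·Δt = d  ⇒  (0.5+1.1+0.7+0.7 − 4φ)·0.5 = 0.84
φ = (3.000 − 0.84/0.5) / 4 = 0.33 in/h.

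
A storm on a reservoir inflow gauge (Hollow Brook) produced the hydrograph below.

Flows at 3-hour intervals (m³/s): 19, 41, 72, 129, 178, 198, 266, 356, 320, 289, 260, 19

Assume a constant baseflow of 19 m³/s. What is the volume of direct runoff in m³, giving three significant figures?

V ≈ 2.07 × 10^7 m³

Direct-runoff ordinates (Q − Q_b): 0.0, 22.0, 53.0, 110.0, 159.0, 179.0, 247.0, 337.0, 301.0, 270.0, 241.0, 0.0 m³/s.
ΣQ_DR = 1919 m³/s.
With Δt = 3 h = 10800 s, V = ΣQ_DR · Δt = 1919 × 10800 = 2.07 × 10^7 m³.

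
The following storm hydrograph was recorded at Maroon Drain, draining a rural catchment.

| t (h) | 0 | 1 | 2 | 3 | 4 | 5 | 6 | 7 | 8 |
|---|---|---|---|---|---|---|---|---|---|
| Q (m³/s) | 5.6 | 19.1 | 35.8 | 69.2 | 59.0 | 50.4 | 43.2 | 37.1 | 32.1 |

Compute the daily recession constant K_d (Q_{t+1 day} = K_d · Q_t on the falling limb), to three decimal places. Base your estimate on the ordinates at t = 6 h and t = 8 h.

K_d ≈ 0.028

Between t = 6 h and t = 8 h the flow falls from 43.2 to 32.1 m³/s over 2×1 h = 2 h.
Per-interval ratio K = (32.1/43.2)^(1/2) = 0.8620; K_d = K^(24/1) = 0.028.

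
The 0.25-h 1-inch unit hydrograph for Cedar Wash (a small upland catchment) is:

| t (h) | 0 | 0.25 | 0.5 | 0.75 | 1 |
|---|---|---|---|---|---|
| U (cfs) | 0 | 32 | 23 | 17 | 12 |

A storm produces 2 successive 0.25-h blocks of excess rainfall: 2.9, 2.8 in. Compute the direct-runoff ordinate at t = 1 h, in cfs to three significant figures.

By discrete convolution, Q_j = Σ (P_i / 1 in) · U_{j−i}.
At t = 1 h (j=4): Q = (2.9/1)·12 + (2.8/1)·17 = 82.4 cfs.

Q ≈ 82.4 cfs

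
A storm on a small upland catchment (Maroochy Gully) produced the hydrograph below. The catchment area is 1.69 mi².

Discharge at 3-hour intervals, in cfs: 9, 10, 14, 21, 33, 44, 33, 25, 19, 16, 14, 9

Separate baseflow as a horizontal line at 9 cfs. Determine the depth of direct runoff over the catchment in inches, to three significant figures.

d ≈ 0.382 in

Direct runoff: 0.0, 1.0, 5.0, 12.0, 24.0, 35.0, 24.0, 16.0, 10.0, 7.0, 5.0, 0.0 cfs; ΣQ_DR = 139.0 cfs.
V = ΣQ_DR · Δt = 139.0 × 10800 s = 1.501 × 10^6 ft³.
Over A = 1.69 mi², depth = V / A = 0.382 in.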